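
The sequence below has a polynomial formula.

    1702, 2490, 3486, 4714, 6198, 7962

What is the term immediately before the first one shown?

1098

788  996  1228  1484  1764
208  232  256  280
24  24  24
The third differences are constant at 24.
Work back: 208 − 24 = 184;  788 − 184 = 604;  1702 − 604 = 1098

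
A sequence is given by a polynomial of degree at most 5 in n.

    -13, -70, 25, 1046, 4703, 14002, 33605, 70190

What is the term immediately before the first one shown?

-2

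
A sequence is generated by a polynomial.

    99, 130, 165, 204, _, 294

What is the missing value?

Using the first 4 terms:
D1: 31, 35, 39
D2: 4, 4
Constant second difference = 4.
Extend forward: 39 + 4 = 43;  204 + 43 = 247

247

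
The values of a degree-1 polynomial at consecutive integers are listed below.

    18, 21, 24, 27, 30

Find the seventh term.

36

Δ: 3 , 3 , 3 , 3
The first differences are constant (3).
30 + 3 = 33
33 + 3 = 36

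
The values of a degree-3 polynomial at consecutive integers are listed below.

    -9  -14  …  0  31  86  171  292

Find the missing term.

-13

Using the last 5 terms:
Δ: 31, 55, 85, 121
Δ²: 24, 30, 36
Δ³: 6, 6
Constant third difference = 6.
Extend backward: 24 − 6 = 18;  31 − 18 = 13;  0 − 13 = -13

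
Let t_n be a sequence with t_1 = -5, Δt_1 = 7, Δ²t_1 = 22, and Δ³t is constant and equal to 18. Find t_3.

Build the table forward from the leading diagonal:
Third differences: 18  18  18
Second differences: 22  40  58
First differences: 7  29  69
t: -5  2  31

31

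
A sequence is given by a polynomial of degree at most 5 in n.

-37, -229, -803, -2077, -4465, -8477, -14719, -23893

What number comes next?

-192 , -574 , -1274 , -2388 , -4012 , -6242 , -9174
-382 , -700 , -1114 , -1624 , -2230 , -2932
-318 , -414 , -510 , -606 , -702
-96 , -96 , -96 , -96
Constant fourth difference = -96, so extend:
-702 − 96 = -798;  -2932 − 798 = -3730;  -9174 − 3730 = -12904;  -23893 − 12904 = -36797

-36797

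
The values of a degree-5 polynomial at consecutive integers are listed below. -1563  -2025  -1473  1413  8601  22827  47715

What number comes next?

87897

-462 , 552 , 2886 , 7188 , 14226 , 24888
1014 , 2334 , 4302 , 7038 , 10662
1320 , 1968 , 2736 , 3624
648 , 768 , 888
120 , 120
The fifth differences are constant (120).
888 + 120 = 1008;  3624 + 1008 = 4632;  10662 + 4632 = 15294;  24888 + 15294 = 40182;  47715 + 40182 = 87897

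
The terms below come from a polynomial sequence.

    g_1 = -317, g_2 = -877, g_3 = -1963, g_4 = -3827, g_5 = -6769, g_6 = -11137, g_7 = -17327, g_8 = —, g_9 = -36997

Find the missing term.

-25783

Using the first 7 terms:
-560, -1086, -1864, -2942, -4368, -6190
-526, -778, -1078, -1426, -1822
-252, -300, -348, -396
-48, -48, -48
Constant fourth difference = -48.
Extend forward: -396 − 48 = -444;  -1822 − 444 = -2266;  -6190 − 2266 = -8456;  -17327 − 8456 = -25783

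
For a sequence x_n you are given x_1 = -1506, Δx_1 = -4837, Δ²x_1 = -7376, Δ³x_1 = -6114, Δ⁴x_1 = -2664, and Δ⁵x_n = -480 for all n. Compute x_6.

-174391

Build the table forward from the leading diagonal:
Δ⁵: -480, -480, -480, -480, -480, -480
Δ⁴: -2664, -3144, -3624, -4104, -4584, -5064
Δ³: -6114, -8778, -11922, -15546, -19650, -24234
Δ²: -7376, -13490, -22268, -34190, -49736, -69386
Δ: -4837, -12213, -25703, -47971, -82161, -131897
x: -1506, -6343, -18556, -44259, -92230, -174391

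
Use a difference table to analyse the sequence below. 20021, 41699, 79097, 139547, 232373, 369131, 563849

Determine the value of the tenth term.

Δ: 21678 , 37398 , 60450 , 92826 , 136758 , 194718
Δ²: 15720 , 23052 , 32376 , 43932 , 57960
Δ³: 7332 , 9324 , 11556 , 14028
Δ⁴: 1992 , 2232 , 2472
Δ⁵: 240 , 240
Constant fifth difference = 240, so extend:
2472 + 240 = 2712;  14028 + 2712 = 16740;  57960 + 16740 = 74700;  194718 + 74700 = 269418;  563849 + 269418 = 833267
2712 + 240 = 2952;  16740 + 2952 = 19692;  74700 + 19692 = 94392;  269418 + 94392 = 363810;  833267 + 363810 = 1197077
2952 + 240 = 3192;  19692 + 3192 = 22884;  94392 + 22884 = 117276;  363810 + 117276 = 481086;  1197077 + 481086 = 1678163

1678163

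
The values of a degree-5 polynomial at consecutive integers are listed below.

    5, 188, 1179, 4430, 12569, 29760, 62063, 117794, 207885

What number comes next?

346244

D1: 183  991  3251  8139  17191  32303  55731  90091
D2: 808  2260  4888  9052  15112  23428  34360
D3: 1452  2628  4164  6060  8316  10932
D4: 1176  1536  1896  2256  2616
D5: 360  360  360  360
The fifth differences are constant (360).
2616 + 360 = 2976;  10932 + 2976 = 13908;  34360 + 13908 = 48268;  90091 + 48268 = 138359;  207885 + 138359 = 346244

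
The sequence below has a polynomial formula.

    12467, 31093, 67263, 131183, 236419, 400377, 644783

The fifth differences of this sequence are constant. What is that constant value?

480

First differences: 18626, 36170, 63920, 105236, 163958, 244406
Second differences: 17544, 27750, 41316, 58722, 80448
Third differences: 10206, 13566, 17406, 21726
Fourth differences: 3360, 3840, 4320
Fifth differences: 480, 480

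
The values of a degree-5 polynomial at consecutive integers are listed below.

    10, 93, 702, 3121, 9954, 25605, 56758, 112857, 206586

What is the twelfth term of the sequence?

899073

83, 609, 2419, 6833, 15651, 31153, 56099, 93729
526, 1810, 4414, 8818, 15502, 24946, 37630
1284, 2604, 4404, 6684, 9444, 12684
1320, 1800, 2280, 2760, 3240
480, 480, 480, 480
The fifth differences are constant (480).
3240 + 480 = 3720;  12684 + 3720 = 16404;  37630 + 16404 = 54034;  93729 + 54034 = 147763;  206586 + 147763 = 354349
3720 + 480 = 4200;  16404 + 4200 = 20604;  54034 + 20604 = 74638;  147763 + 74638 = 222401;  354349 + 222401 = 576750
4200 + 480 = 4680;  20604 + 4680 = 25284;  74638 + 25284 = 99922;  222401 + 99922 = 322323;  576750 + 322323 = 899073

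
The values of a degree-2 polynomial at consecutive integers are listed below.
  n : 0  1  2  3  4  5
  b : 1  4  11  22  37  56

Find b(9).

172

Δ: 3, 7, 11, 15, 19
Δ²: 4, 4, 4, 4
Second differences constant at 4.
19 + 4 = 23;  56 + 23 = 79
23 + 4 = 27;  79 + 27 = 106
27 + 4 = 31;  106 + 31 = 137
31 + 4 = 35;  137 + 35 = 172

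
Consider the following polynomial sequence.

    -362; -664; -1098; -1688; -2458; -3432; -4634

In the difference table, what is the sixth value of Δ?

-1202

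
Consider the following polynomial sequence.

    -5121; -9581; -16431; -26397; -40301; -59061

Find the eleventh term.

First differences: -4460 , -6850 , -9966 , -13904 , -18760
Second differences: -2390 , -3116 , -3938 , -4856
Third differences: -726 , -822 , -918
Fourth differences: -96 , -96
Constant fourth difference = -96, so extend:
-918 − 96 = -1014;  -4856 − 1014 = -5870;  -18760 − 5870 = -24630;  -59061 − 24630 = -83691
-1014 − 96 = -1110;  -5870 − 1110 = -6980;  -24630 − 6980 = -31610;  -83691 − 31610 = -115301
-1110 − 96 = -1206;  -6980 − 1206 = -8186;  -31610 − 8186 = -39796;  -115301 − 39796 = -155097
-1206 − 96 = -1302;  -8186 − 1302 = -9488;  -39796 − 9488 = -49284;  -155097 − 49284 = -204381
-1302 − 96 = -1398;  -9488 − 1398 = -10886;  -49284 − 10886 = -60170;  -204381 − 60170 = -264551

-264551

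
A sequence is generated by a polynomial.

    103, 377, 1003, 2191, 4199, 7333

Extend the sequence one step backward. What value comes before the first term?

First differences: 274, 626, 1188, 2008, 3134
Second differences: 352, 562, 820, 1126
Third differences: 210, 258, 306
Fourth differences: 48, 48
The fourth differences are constant at 48.
Work back: 210 − 48 = 162;  352 − 162 = 190;  274 − 190 = 84;  103 − 84 = 19

19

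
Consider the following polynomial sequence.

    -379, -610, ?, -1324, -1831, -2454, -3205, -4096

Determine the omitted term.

-921

Using the last 5 terms:
-507  -623  -751  -891
-116  -128  -140
-12  -12
Constant third difference = -12.
Extend backward: -116 + 12 = -104;  -507 + 104 = -403;  -1324 + 403 = -921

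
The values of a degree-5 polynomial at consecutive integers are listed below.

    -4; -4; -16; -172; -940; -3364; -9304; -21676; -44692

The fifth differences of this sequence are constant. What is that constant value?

-240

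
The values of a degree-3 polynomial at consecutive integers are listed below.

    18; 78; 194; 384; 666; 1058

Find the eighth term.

2244

First differences: 60, 116, 190, 282, 392
Second differences: 56, 74, 92, 110
Third differences: 18, 18, 18
Third differences constant at 18.
110 + 18 = 128;  392 + 128 = 520;  1058 + 520 = 1578
128 + 18 = 146;  520 + 146 = 666;  1578 + 666 = 2244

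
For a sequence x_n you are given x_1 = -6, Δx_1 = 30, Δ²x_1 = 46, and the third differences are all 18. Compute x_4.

240

Build the table forward from the leading diagonal:
D3: 18  18  18  18
D2: 46  64  82  100
D1: 30  76  140  222
x: -6  24  100  240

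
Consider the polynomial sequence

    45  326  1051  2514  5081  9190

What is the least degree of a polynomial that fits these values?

First differences: 281, 725, 1463, 2567, 4109
Second differences: 444, 738, 1104, 1542
Third differences: 294, 366, 438
Fourth differences: 72, 72
The fourth differences are constant, so the polynomial has degree 4.

4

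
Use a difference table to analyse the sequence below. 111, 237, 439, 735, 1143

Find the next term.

1681

First differences: 126, 202, 296, 408
Second differences: 76, 94, 112
Third differences: 18, 18
Third differences constant at 18.
112 + 18 = 130;  408 + 130 = 538;  1143 + 538 = 1681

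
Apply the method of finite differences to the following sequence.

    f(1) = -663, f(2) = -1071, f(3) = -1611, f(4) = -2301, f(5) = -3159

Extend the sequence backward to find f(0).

-408  -540  -690  -858
-132  -150  -168
-18  -18
The third differences are constant at -18.
Work back: -132 + 18 = -114;  -408 + 114 = -294;  -663 + 294 = -369

-369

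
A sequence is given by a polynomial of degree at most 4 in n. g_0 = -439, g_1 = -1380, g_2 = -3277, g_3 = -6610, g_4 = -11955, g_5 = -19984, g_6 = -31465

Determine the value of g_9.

-95740

-941, -1897, -3333, -5345, -8029, -11481
-956, -1436, -2012, -2684, -3452
-480, -576, -672, -768
-96, -96, -96
Constant fourth difference = -96, so extend:
-768 − 96 = -864;  -3452 − 864 = -4316;  -11481 − 4316 = -15797;  -31465 − 15797 = -47262
-864 − 96 = -960;  -4316 − 960 = -5276;  -15797 − 5276 = -21073;  -47262 − 21073 = -68335
-960 − 96 = -1056;  -5276 − 1056 = -6332;  -21073 − 6332 = -27405;  -68335 − 27405 = -95740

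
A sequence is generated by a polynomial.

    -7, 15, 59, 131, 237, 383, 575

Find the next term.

22, 44, 72, 106, 146, 192
22, 28, 34, 40, 46
6, 6, 6, 6
Third differences constant at 6.
46 + 6 = 52;  192 + 52 = 244;  575 + 244 = 819

819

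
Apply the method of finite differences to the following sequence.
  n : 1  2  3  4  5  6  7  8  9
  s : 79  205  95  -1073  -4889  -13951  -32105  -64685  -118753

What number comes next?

-203339

D1: 126, -110, -1168, -3816, -9062, -18154, -32580, -54068
D2: -236, -1058, -2648, -5246, -9092, -14426, -21488
D3: -822, -1590, -2598, -3846, -5334, -7062
D4: -768, -1008, -1248, -1488, -1728
D5: -240, -240, -240, -240
Fifth differences constant at -240.
-1728 − 240 = -1968;  -7062 − 1968 = -9030;  -21488 − 9030 = -30518;  -54068 − 30518 = -84586;  -118753 − 84586 = -203339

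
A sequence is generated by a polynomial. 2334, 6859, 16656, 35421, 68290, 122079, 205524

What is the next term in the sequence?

D1: 4525, 9797, 18765, 32869, 53789, 83445
D2: 5272, 8968, 14104, 20920, 29656
D3: 3696, 5136, 6816, 8736
D4: 1440, 1680, 1920
D5: 240, 240
Constant fifth difference = 240, so extend:
1920 + 240 = 2160;  8736 + 2160 = 10896;  29656 + 10896 = 40552;  83445 + 40552 = 123997;  205524 + 123997 = 329521

329521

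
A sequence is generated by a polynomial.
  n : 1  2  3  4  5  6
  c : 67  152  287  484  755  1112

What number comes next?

1567

D1: 85, 135, 197, 271, 357
D2: 50, 62, 74, 86
D3: 12, 12, 12
Constant third difference = 12, so extend:
86 + 12 = 98;  357 + 98 = 455;  1112 + 455 = 1567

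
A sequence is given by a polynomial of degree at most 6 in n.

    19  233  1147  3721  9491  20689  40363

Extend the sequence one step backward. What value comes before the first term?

D1: 214  914  2574  5770  11198  19674
D2: 700  1660  3196  5428  8476
D3: 960  1536  2232  3048
D4: 576  696  816
D5: 120  120
The fifth differences are constant at 120.
Work back: 576 − 120 = 456;  960 − 456 = 504;  700 − 504 = 196;  214 − 196 = 18;  19 − 18 = 1

1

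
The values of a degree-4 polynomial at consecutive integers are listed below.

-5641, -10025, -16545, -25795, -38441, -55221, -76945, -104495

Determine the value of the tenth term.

Δ: -4384, -6520, -9250, -12646, -16780, -21724, -27550
Δ²: -2136, -2730, -3396, -4134, -4944, -5826
Δ³: -594, -666, -738, -810, -882
Δ⁴: -72, -72, -72, -72
Fourth differences constant at -72.
-882 − 72 = -954;  -5826 − 954 = -6780;  -27550 − 6780 = -34330;  -104495 − 34330 = -138825
-954 − 72 = -1026;  -6780 − 1026 = -7806;  -34330 − 7806 = -42136;  -138825 − 42136 = -180961

-180961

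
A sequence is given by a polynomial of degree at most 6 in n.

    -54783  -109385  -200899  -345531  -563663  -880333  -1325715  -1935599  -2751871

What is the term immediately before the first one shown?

First differences: -54602, -91514, -144632, -218132, -316670, -445382, -609884, -816272
Second differences: -36912, -53118, -73500, -98538, -128712, -164502, -206388
Third differences: -16206, -20382, -25038, -30174, -35790, -41886
Fourth differences: -4176, -4656, -5136, -5616, -6096
Fifth differences: -480, -480, -480, -480
The fifth differences are constant at -480.
Work back: -4176 + 480 = -3696;  -16206 + 3696 = -12510;  -36912 + 12510 = -24402;  -54602 + 24402 = -30200;  -54783 + 30200 = -24583

-24583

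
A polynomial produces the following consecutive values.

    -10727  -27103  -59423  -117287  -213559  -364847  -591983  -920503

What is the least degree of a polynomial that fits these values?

5

-16376, -32320, -57864, -96272, -151288, -227136, -328520
-15944, -25544, -38408, -55016, -75848, -101384
-9600, -12864, -16608, -20832, -25536
-3264, -3744, -4224, -4704
-480, -480, -480
The fifth differences are constant, so the polynomial has degree 5.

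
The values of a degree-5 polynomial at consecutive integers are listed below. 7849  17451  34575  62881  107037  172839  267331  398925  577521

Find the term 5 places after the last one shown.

2641311

First differences: 9602, 17124, 28306, 44156, 65802, 94492, 131594, 178596
Second differences: 7522, 11182, 15850, 21646, 28690, 37102, 47002
Third differences: 3660, 4668, 5796, 7044, 8412, 9900
Fourth differences: 1008, 1128, 1248, 1368, 1488
Fifth differences: 120, 120, 120, 120
Fifth differences constant at 120.
1488 + 120 = 1608;  9900 + 1608 = 11508;  47002 + 11508 = 58510;  178596 + 58510 = 237106;  577521 + 237106 = 814627
1608 + 120 = 1728;  11508 + 1728 = 13236;  58510 + 13236 = 71746;  237106 + 71746 = 308852;  814627 + 308852 = 1123479
1728 + 120 = 1848;  13236 + 1848 = 15084;  71746 + 15084 = 86830;  308852 + 86830 = 395682;  1123479 + 395682 = 1519161
1848 + 120 = 1968;  15084 + 1968 = 17052;  86830 + 17052 = 103882;  395682 + 103882 = 499564;  1519161 + 499564 = 2018725
1968 + 120 = 2088;  17052 + 2088 = 19140;  103882 + 19140 = 123022;  499564 + 123022 = 622586;  2018725 + 622586 = 2641311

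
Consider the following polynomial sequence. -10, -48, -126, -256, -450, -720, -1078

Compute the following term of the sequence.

-1536

-38, -78, -130, -194, -270, -358
-40, -52, -64, -76, -88
-12, -12, -12, -12
The third differences are constant (-12).
-88 − 12 = -100;  -358 − 100 = -458;  -1078 − 458 = -1536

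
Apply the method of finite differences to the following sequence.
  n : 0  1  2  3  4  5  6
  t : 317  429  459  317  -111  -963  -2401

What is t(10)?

D1: 112, 30, -142, -428, -852, -1438
D2: -82, -172, -286, -424, -586
D3: -90, -114, -138, -162
D4: -24, -24, -24
Fourth differences constant at -24.
-162 − 24 = -186;  -586 − 186 = -772;  -1438 − 772 = -2210;  -2401 − 2210 = -4611
-186 − 24 = -210;  -772 − 210 = -982;  -2210 − 982 = -3192;  -4611 − 3192 = -7803
-210 − 24 = -234;  -982 − 234 = -1216;  -3192 − 1216 = -4408;  -7803 − 4408 = -12211
-234 − 24 = -258;  -1216 − 258 = -1474;  -4408 − 1474 = -5882;  -12211 − 5882 = -18093

-18093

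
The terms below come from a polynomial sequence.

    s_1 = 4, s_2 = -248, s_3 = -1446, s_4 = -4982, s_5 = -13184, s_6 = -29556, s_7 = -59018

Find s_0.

First differences: -252, -1198, -3536, -8202, -16372, -29462
Second differences: -946, -2338, -4666, -8170, -13090
Third differences: -1392, -2328, -3504, -4920
Fourth differences: -936, -1176, -1416
Fifth differences: -240, -240
The fifth differences are constant at -240.
Work back: -936 + 240 = -696;  -1392 + 696 = -696;  -946 + 696 = -250;  -252 + 250 = -2;  4 + 2 = 6

6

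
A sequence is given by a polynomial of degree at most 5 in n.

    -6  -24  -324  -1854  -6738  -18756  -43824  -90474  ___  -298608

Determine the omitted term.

-170334

Using the first 8 terms:
D1: -18  -300  -1530  -4884  -12018  -25068  -46650
D2: -282  -1230  -3354  -7134  -13050  -21582
D3: -948  -2124  -3780  -5916  -8532
D4: -1176  -1656  -2136  -2616
D5: -480  -480  -480
Constant fifth difference = -480.
Extend forward: -2616 − 480 = -3096;  -8532 − 3096 = -11628;  -21582 − 11628 = -33210;  -46650 − 33210 = -79860;  -90474 − 79860 = -170334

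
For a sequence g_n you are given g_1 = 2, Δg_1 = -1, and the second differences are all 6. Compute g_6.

Build the table forward from the leading diagonal:
Second differences: 6, 6, 6, 6, 6, 6
First differences: -1, 5, 11, 17, 23, 29
g: 2, 1, 6, 17, 34, 57

57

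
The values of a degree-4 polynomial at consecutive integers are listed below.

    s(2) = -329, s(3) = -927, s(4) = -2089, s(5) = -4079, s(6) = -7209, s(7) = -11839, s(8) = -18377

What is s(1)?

-79

D1: -598  -1162  -1990  -3130  -4630  -6538
D2: -564  -828  -1140  -1500  -1908
D3: -264  -312  -360  -408
D4: -48  -48  -48
The fourth differences are constant at -48.
Work back: -264 + 48 = -216;  -564 + 216 = -348;  -598 + 348 = -250;  -329 + 250 = -79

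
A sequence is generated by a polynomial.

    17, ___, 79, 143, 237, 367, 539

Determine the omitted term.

Using the last 5 terms:
Δ: 64, 94, 130, 172
Δ²: 30, 36, 42
Δ³: 6, 6
Constant third difference = 6.
Extend backward: 30 − 6 = 24;  64 − 24 = 40;  79 − 40 = 39

39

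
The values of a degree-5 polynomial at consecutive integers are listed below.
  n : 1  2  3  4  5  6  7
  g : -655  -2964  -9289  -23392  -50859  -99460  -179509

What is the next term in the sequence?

-304224

-2309  -6325  -14103  -27467  -48601  -80049
-4016  -7778  -13364  -21134  -31448
-3762  -5586  -7770  -10314
-1824  -2184  -2544
-360  -360
The fifth differences are constant (-360).
-2544 − 360 = -2904;  -10314 − 2904 = -13218;  -31448 − 13218 = -44666;  -80049 − 44666 = -124715;  -179509 − 124715 = -304224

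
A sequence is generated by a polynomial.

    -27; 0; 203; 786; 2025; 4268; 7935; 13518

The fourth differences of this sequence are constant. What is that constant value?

72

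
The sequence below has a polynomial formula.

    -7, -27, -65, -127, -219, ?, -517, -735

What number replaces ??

-347

Using the first 5 terms:
Δ: -20  -38  -62  -92
Δ²: -18  -24  -30
Δ³: -6  -6
Constant third difference = -6.
Extend forward: -30 − 6 = -36;  -92 − 36 = -128;  -219 − 128 = -347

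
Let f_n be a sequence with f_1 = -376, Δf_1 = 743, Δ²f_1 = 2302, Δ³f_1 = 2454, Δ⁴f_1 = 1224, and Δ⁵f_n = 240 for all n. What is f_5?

27448

Build the table forward from the leading diagonal:
D5: 240  240  240  240  240
D4: 1224  1464  1704  1944  2184
D3: 2454  3678  5142  6846  8790
D2: 2302  4756  8434  13576  20422
D1: 743  3045  7801  16235  29811
f: -376  367  3412  11213  27448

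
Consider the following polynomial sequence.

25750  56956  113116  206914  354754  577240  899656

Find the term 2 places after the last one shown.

31206, 56160, 93798, 147840, 222486, 322416
24954, 37638, 54042, 74646, 99930
12684, 16404, 20604, 25284
3720, 4200, 4680
480, 480
The fifth differences are constant (480).
4680 + 480 = 5160;  25284 + 5160 = 30444;  99930 + 30444 = 130374;  322416 + 130374 = 452790;  899656 + 452790 = 1352446
5160 + 480 = 5640;  30444 + 5640 = 36084;  130374 + 36084 = 166458;  452790 + 166458 = 619248;  1352446 + 619248 = 1971694

1971694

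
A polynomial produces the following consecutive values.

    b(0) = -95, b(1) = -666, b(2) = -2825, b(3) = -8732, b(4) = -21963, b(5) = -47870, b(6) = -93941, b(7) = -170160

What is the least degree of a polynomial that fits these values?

5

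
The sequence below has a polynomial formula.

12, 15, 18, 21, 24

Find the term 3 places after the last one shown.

3 , 3 , 3 , 3
The first differences are constant (3).
24 + 3 = 27
27 + 3 = 30
30 + 3 = 33

33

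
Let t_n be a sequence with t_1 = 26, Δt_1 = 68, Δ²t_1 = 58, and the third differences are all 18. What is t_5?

718

Build the table forward from the leading diagonal:
D3: 18  18  18  18  18
D2: 58  76  94  112  130
D1: 68  126  202  296  408
t: 26  94  220  422  718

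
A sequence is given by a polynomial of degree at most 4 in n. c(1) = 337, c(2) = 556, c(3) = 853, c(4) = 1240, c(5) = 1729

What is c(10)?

6124

219, 297, 387, 489
78, 90, 102
12, 12
Third differences constant at 12.
102 + 12 = 114;  489 + 114 = 603;  1729 + 603 = 2332
114 + 12 = 126;  603 + 126 = 729;  2332 + 729 = 3061
126 + 12 = 138;  729 + 138 = 867;  3061 + 867 = 3928
138 + 12 = 150;  867 + 150 = 1017;  3928 + 1017 = 4945
150 + 12 = 162;  1017 + 162 = 1179;  4945 + 1179 = 6124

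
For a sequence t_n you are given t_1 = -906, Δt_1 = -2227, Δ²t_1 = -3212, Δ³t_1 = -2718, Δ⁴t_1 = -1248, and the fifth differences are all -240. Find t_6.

-77821

Build the table forward from the leading diagonal:
Fifth differences: -240  -240  -240  -240  -240  -240
Fourth differences: -1248  -1488  -1728  -1968  -2208  -2448
Third differences: -2718  -3966  -5454  -7182  -9150  -11358
Second differences: -3212  -5930  -9896  -15350  -22532  -31682
First differences: -2227  -5439  -11369  -21265  -36615  -59147
t: -906  -3133  -8572  -19941  -41206  -77821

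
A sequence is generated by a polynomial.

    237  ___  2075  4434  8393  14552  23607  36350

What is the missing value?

Using the last 6 terms:
2359, 3959, 6159, 9055, 12743
1600, 2200, 2896, 3688
600, 696, 792
96, 96
Constant fourth difference = 96.
Extend backward: 600 − 96 = 504;  1600 − 504 = 1096;  2359 − 1096 = 1263;  2075 − 1263 = 812

812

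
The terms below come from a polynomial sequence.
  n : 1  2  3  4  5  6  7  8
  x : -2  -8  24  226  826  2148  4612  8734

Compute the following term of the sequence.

-6, 32, 202, 600, 1322, 2464, 4122
38, 170, 398, 722, 1142, 1658
132, 228, 324, 420, 516
96, 96, 96, 96
Constant fourth difference = 96, so extend:
516 + 96 = 612;  1658 + 612 = 2270;  4122 + 2270 = 6392;  8734 + 6392 = 15126

15126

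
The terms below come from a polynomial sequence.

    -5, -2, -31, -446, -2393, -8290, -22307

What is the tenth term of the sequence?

Δ: 3, -29, -415, -1947, -5897, -14017
Δ²: -32, -386, -1532, -3950, -8120
Δ³: -354, -1146, -2418, -4170
Δ⁴: -792, -1272, -1752
Δ⁵: -480, -480
Constant fifth difference = -480, so extend:
-1752 − 480 = -2232;  -4170 − 2232 = -6402;  -8120 − 6402 = -14522;  -14017 − 14522 = -28539;  -22307 − 28539 = -50846
-2232 − 480 = -2712;  -6402 − 2712 = -9114;  -14522 − 9114 = -23636;  -28539 − 23636 = -52175;  -50846 − 52175 = -103021
-2712 − 480 = -3192;  -9114 − 3192 = -12306;  -23636 − 12306 = -35942;  -52175 − 35942 = -88117;  -103021 − 88117 = -191138

-191138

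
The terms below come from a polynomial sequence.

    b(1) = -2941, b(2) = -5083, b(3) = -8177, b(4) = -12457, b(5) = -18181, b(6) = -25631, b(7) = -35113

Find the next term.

-46957

-2142  -3094  -4280  -5724  -7450  -9482
-952  -1186  -1444  -1726  -2032
-234  -258  -282  -306
-24  -24  -24
Constant fourth difference = -24, so extend:
-306 − 24 = -330;  -2032 − 330 = -2362;  -9482 − 2362 = -11844;  -35113 − 11844 = -46957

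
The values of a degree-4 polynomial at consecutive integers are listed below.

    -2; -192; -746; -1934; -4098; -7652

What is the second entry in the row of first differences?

-554

First differences: -190, -554, -1188, -2164, -3554
Second differences: -364, -634, -976, -1390
Third differences: -270, -342, -414
Fourth differences: -72, -72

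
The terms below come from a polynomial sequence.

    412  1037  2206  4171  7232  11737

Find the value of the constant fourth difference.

48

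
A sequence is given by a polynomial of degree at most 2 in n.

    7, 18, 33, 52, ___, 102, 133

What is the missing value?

Using the first 4 terms:
Δ: 11, 15, 19
Δ²: 4, 4
Constant second difference = 4.
Extend forward: 19 + 4 = 23;  52 + 23 = 75

75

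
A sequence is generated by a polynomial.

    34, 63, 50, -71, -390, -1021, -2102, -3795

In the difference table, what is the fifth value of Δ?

-631

D1: 29, -13, -121, -319, -631, -1081, -1693
D2: -42, -108, -198, -312, -450, -612
D3: -66, -90, -114, -138, -162
D4: -24, -24, -24, -24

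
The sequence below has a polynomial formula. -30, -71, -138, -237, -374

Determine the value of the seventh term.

-786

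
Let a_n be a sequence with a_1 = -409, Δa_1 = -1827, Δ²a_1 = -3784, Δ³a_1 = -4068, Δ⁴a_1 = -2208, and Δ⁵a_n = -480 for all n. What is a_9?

-530225

Build the table forward from the leading diagonal:
Fifth differences: -480  -480  -480  -480  -480  -480  -480  -480  -480
Fourth differences: -2208  -2688  -3168  -3648  -4128  -4608  -5088  -5568  -6048
Third differences: -4068  -6276  -8964  -12132  -15780  -19908  -24516  -29604  -35172
Second differences: -3784  -7852  -14128  -23092  -35224  -51004  -70912  -95428  -125032
First differences: -1827  -5611  -13463  -27591  -50683  -85907  -136911  -207823  -303251
a: -409  -2236  -7847  -21310  -48901  -99584  -185491  -322402  -530225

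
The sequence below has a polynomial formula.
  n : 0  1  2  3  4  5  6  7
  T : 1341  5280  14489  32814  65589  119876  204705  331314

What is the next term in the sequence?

3939, 9209, 18325, 32775, 54287, 84829, 126609
5270, 9116, 14450, 21512, 30542, 41780
3846, 5334, 7062, 9030, 11238
1488, 1728, 1968, 2208
240, 240, 240
The fifth differences are constant (240).
2208 + 240 = 2448;  11238 + 2448 = 13686;  41780 + 13686 = 55466;  126609 + 55466 = 182075;  331314 + 182075 = 513389

513389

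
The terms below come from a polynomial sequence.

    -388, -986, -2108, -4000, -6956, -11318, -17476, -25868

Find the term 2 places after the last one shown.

-51346

D1: -598, -1122, -1892, -2956, -4362, -6158, -8392
D2: -524, -770, -1064, -1406, -1796, -2234
D3: -246, -294, -342, -390, -438
D4: -48, -48, -48, -48
Fourth differences constant at -48.
-438 − 48 = -486;  -2234 − 486 = -2720;  -8392 − 2720 = -11112;  -25868 − 11112 = -36980
-486 − 48 = -534;  -2720 − 534 = -3254;  -11112 − 3254 = -14366;  -36980 − 14366 = -51346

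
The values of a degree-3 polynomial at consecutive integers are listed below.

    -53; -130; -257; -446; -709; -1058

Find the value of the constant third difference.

-12

D1: -77, -127, -189, -263, -349
D2: -50, -62, -74, -86
D3: -12, -12, -12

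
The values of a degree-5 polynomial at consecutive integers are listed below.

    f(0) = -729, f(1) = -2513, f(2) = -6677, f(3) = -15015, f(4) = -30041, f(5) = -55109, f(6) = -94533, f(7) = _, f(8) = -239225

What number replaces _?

-153707

Using the first 7 terms:
-1784, -4164, -8338, -15026, -25068, -39424
-2380, -4174, -6688, -10042, -14356
-1794, -2514, -3354, -4314
-720, -840, -960
-120, -120
Constant fifth difference = -120.
Extend forward: -960 − 120 = -1080;  -4314 − 1080 = -5394;  -14356 − 5394 = -19750;  -39424 − 19750 = -59174;  -94533 − 59174 = -153707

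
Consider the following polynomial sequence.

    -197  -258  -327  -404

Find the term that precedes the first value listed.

-144

Δ: -61, -69, -77
Δ²: -8, -8
The second differences are constant at -8.
Work back: -61 + 8 = -53;  -197 + 53 = -144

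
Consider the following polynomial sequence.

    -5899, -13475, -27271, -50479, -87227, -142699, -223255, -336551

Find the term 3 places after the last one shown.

-971399

Δ: -7576, -13796, -23208, -36748, -55472, -80556, -113296
Δ²: -6220, -9412, -13540, -18724, -25084, -32740
Δ³: -3192, -4128, -5184, -6360, -7656
Δ⁴: -936, -1056, -1176, -1296
Δ⁵: -120, -120, -120
Constant fifth difference = -120, so extend:
-1296 − 120 = -1416;  -7656 − 1416 = -9072;  -32740 − 9072 = -41812;  -113296 − 41812 = -155108;  -336551 − 155108 = -491659
-1416 − 120 = -1536;  -9072 − 1536 = -10608;  -41812 − 10608 = -52420;  -155108 − 52420 = -207528;  -491659 − 207528 = -699187
-1536 − 120 = -1656;  -10608 − 1656 = -12264;  -52420 − 12264 = -64684;  -207528 − 64684 = -272212;  -699187 − 272212 = -971399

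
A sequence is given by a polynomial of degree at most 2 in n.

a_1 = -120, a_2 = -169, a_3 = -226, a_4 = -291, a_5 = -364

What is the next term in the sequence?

First differences: -49  -57  -65  -73
Second differences: -8  -8  -8
Constant second difference = -8, so extend:
-73 − 8 = -81;  -364 − 81 = -445

-445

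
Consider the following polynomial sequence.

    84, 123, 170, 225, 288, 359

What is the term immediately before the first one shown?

53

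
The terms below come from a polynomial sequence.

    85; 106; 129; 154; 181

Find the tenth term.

First differences: 21, 23, 25, 27
Second differences: 2, 2, 2
Constant second difference = 2, so extend:
27 + 2 = 29;  181 + 29 = 210
29 + 2 = 31;  210 + 31 = 241
31 + 2 = 33;  241 + 33 = 274
33 + 2 = 35;  274 + 35 = 309
35 + 2 = 37;  309 + 37 = 346

346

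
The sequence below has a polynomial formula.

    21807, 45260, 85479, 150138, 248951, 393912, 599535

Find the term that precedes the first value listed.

Δ: 23453  40219  64659  98813  144961  205623
Δ²: 16766  24440  34154  46148  60662
Δ³: 7674  9714  11994  14514
Δ⁴: 2040  2280  2520
Δ⁵: 240  240
The fifth differences are constant at 240.
Work back: 2040 − 240 = 1800;  7674 − 1800 = 5874;  16766 − 5874 = 10892;  23453 − 10892 = 12561;  21807 − 12561 = 9246

9246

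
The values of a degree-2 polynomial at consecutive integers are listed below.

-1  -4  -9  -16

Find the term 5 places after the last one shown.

Δ: -3, -5, -7
Δ²: -2, -2
The second differences are constant (-2).
-7 − 2 = -9;  -16 − 9 = -25
-9 − 2 = -11;  -25 − 11 = -36
-11 − 2 = -13;  -36 − 13 = -49
-13 − 2 = -15;  -49 − 15 = -64
-15 − 2 = -17;  -64 − 17 = -81

-81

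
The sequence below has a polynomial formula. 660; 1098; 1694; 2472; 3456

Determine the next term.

4670

D1: 438  596  778  984
D2: 158  182  206
D3: 24  24
The third differences are constant (24).
206 + 24 = 230;  984 + 230 = 1214;  3456 + 1214 = 4670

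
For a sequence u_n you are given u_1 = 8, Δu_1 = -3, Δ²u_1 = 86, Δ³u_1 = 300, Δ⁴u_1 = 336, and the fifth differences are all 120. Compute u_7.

Build the table forward from the leading diagonal:
D5: 120, 120, 120, 120, 120, 120, 120
D4: 336, 456, 576, 696, 816, 936, 1056
D3: 300, 636, 1092, 1668, 2364, 3180, 4116
D2: 86, 386, 1022, 2114, 3782, 6146, 9326
D1: -3, 83, 469, 1491, 3605, 7387, 13533
u: 8, 5, 88, 557, 2048, 5653, 13040

13040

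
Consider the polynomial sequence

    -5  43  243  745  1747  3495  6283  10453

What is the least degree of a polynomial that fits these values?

4

Δ: 48, 200, 502, 1002, 1748, 2788, 4170
Δ²: 152, 302, 500, 746, 1040, 1382
Δ³: 150, 198, 246, 294, 342
Δ⁴: 48, 48, 48, 48
The fourth differences are constant, so the polynomial has degree 4.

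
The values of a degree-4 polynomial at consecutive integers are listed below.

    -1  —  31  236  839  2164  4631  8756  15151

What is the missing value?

-4

Using the last 7 terms:
Δ: 205  603  1325  2467  4125  6395
Δ²: 398  722  1142  1658  2270
Δ³: 324  420  516  612
Δ⁴: 96  96  96
Constant fourth difference = 96.
Extend backward: 324 − 96 = 228;  398 − 228 = 170;  205 − 170 = 35;  31 − 35 = -4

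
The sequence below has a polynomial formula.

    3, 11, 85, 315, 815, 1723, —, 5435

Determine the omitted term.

3201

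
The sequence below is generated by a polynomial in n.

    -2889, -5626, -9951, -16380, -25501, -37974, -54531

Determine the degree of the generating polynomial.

4

First differences: -2737, -4325, -6429, -9121, -12473, -16557
Second differences: -1588, -2104, -2692, -3352, -4084
Third differences: -516, -588, -660, -732
Fourth differences: -72, -72, -72
The fourth differences are constant, so the polynomial has degree 4.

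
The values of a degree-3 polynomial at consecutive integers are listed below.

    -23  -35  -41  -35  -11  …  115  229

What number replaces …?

37

Using the first 5 terms:
Δ: -12, -6, 6, 24
Δ²: 6, 12, 18
Δ³: 6, 6
Constant third difference = 6.
Extend forward: 18 + 6 = 24;  24 + 24 = 48;  -11 + 48 = 37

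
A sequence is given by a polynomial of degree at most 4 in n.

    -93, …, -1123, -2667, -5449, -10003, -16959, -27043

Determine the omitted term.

-379

Using the last 6 terms:
First differences: -1544  -2782  -4554  -6956  -10084
Second differences: -1238  -1772  -2402  -3128
Third differences: -534  -630  -726
Fourth differences: -96  -96
Constant fourth difference = -96.
Extend backward: -534 + 96 = -438;  -1238 + 438 = -800;  -1544 + 800 = -744;  -1123 + 744 = -379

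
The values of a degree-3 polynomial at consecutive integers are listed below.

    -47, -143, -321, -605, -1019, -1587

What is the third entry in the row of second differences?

First differences: -96, -178, -284, -414, -568
Second differences: -82, -106, -130, -154
Third differences: -24, -24, -24

-130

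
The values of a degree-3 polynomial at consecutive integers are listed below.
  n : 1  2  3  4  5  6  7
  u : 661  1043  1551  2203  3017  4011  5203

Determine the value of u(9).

Δ: 382, 508, 652, 814, 994, 1192
Δ²: 126, 144, 162, 180, 198
Δ³: 18, 18, 18, 18
The third differences are constant (18).
198 + 18 = 216;  1192 + 216 = 1408;  5203 + 1408 = 6611
216 + 18 = 234;  1408 + 234 = 1642;  6611 + 1642 = 8253

8253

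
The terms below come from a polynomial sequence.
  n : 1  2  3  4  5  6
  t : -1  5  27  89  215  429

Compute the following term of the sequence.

D1: 6, 22, 62, 126, 214
D2: 16, 40, 64, 88
D3: 24, 24, 24
Third differences constant at 24.
88 + 24 = 112;  214 + 112 = 326;  429 + 326 = 755

755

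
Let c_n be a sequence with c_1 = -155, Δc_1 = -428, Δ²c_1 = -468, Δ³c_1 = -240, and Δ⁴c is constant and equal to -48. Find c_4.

-3083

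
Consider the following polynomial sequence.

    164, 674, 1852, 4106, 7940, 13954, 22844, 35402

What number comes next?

Δ: 510, 1178, 2254, 3834, 6014, 8890, 12558
Δ²: 668, 1076, 1580, 2180, 2876, 3668
Δ³: 408, 504, 600, 696, 792
Δ⁴: 96, 96, 96, 96
Constant fourth difference = 96, so extend:
792 + 96 = 888;  3668 + 888 = 4556;  12558 + 4556 = 17114;  35402 + 17114 = 52516

52516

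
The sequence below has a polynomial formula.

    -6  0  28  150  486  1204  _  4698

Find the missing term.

2520

Using the first 6 terms:
First differences: 6, 28, 122, 336, 718
Second differences: 22, 94, 214, 382
Third differences: 72, 120, 168
Fourth differences: 48, 48
Constant fourth difference = 48.
Extend forward: 168 + 48 = 216;  382 + 216 = 598;  718 + 598 = 1316;  1204 + 1316 = 2520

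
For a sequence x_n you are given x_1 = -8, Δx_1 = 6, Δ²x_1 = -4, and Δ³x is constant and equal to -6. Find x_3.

0

Build the table forward from the leading diagonal:
Δ³: -6  -6  -6
Δ²: -4  -10  -16
Δ: 6  2  -8
x: -8  -2  0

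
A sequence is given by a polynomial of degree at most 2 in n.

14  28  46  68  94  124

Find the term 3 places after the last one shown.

238

14, 18, 22, 26, 30
4, 4, 4, 4
Constant second difference = 4, so extend:
30 + 4 = 34;  124 + 34 = 158
34 + 4 = 38;  158 + 38 = 196
38 + 4 = 42;  196 + 42 = 238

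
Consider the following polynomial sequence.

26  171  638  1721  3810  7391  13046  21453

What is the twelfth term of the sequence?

145, 467, 1083, 2089, 3581, 5655, 8407
322, 616, 1006, 1492, 2074, 2752
294, 390, 486, 582, 678
96, 96, 96, 96
Fourth differences constant at 96.
678 + 96 = 774;  2752 + 774 = 3526;  8407 + 3526 = 11933;  21453 + 11933 = 33386
774 + 96 = 870;  3526 + 870 = 4396;  11933 + 4396 = 16329;  33386 + 16329 = 49715
870 + 96 = 966;  4396 + 966 = 5362;  16329 + 5362 = 21691;  49715 + 21691 = 71406
966 + 96 = 1062;  5362 + 1062 = 6424;  21691 + 6424 = 28115;  71406 + 28115 = 99521

99521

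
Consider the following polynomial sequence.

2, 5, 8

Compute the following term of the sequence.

3, 3
The first differences are constant (3).
8 + 3 = 11

11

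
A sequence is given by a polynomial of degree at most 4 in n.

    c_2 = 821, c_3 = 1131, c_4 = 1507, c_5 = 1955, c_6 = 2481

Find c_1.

571

D1: 310, 376, 448, 526
D2: 66, 72, 78
D3: 6, 6
The third differences are constant at 6.
Work back: 66 − 6 = 60;  310 − 60 = 250;  821 − 250 = 571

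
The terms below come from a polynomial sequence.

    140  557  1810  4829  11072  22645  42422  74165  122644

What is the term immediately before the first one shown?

D1: 417, 1253, 3019, 6243, 11573, 19777, 31743, 48479
D2: 836, 1766, 3224, 5330, 8204, 11966, 16736
D3: 930, 1458, 2106, 2874, 3762, 4770
D4: 528, 648, 768, 888, 1008
D5: 120, 120, 120, 120
The fifth differences are constant at 120.
Work back: 528 − 120 = 408;  930 − 408 = 522;  836 − 522 = 314;  417 − 314 = 103;  140 − 103 = 37

37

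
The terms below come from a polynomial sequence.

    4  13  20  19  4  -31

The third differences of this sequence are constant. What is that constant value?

-6

Δ: 9, 7, -1, -15, -35
Δ²: -2, -8, -14, -20
Δ³: -6, -6, -6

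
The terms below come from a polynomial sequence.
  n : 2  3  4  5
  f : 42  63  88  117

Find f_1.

First differences: 21, 25, 29
Second differences: 4, 4
The second differences are constant at 4.
Work back: 21 − 4 = 17;  42 − 17 = 25

25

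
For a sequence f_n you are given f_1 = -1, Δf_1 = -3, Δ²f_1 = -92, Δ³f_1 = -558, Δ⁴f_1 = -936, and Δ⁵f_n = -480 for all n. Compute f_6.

Build the table forward from the leading diagonal:
Δ⁵: -480, -480, -480, -480, -480, -480
Δ⁴: -936, -1416, -1896, -2376, -2856, -3336
Δ³: -558, -1494, -2910, -4806, -7182, -10038
Δ²: -92, -650, -2144, -5054, -9860, -17042
Δ: -3, -95, -745, -2889, -7943, -17803
f: -1, -4, -99, -844, -3733, -11676

-11676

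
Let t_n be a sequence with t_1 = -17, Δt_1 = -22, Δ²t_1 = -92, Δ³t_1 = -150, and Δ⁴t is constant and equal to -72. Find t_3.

Build the table forward from the leading diagonal:
Δ⁴: -72, -72, -72
Δ³: -150, -222, -294
Δ²: -92, -242, -464
Δ: -22, -114, -356
t: -17, -39, -153

-153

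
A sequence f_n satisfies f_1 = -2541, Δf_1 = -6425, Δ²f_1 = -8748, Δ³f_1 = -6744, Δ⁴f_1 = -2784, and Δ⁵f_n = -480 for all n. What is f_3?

Build the table forward from the leading diagonal:
Fifth differences: -480  -480  -480
Fourth differences: -2784  -3264  -3744
Third differences: -6744  -9528  -12792
Second differences: -8748  -15492  -25020
First differences: -6425  -15173  -30665
f: -2541  -8966  -24139

-24139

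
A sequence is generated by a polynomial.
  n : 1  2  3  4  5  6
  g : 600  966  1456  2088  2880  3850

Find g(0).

340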